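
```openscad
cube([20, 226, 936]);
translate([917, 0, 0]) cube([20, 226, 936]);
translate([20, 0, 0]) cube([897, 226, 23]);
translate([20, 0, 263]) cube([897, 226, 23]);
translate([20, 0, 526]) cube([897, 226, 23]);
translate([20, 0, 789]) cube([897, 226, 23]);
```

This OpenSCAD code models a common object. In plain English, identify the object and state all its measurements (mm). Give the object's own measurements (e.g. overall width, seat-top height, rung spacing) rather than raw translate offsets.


An open bookshelf. Two side panels, each 20 mm thick, 226 mm deep and 936 mm tall, stand 937 mm apart (outside-to-outside). Between them sit 4 shelves, each 23 mm thick and 226 mm deep, spanning the full gap between the sides. The bottom shelf rests on the floor (its underside at z = 0) and the clear gap between one shelf's top and the next shelf's underside is 240 mm.


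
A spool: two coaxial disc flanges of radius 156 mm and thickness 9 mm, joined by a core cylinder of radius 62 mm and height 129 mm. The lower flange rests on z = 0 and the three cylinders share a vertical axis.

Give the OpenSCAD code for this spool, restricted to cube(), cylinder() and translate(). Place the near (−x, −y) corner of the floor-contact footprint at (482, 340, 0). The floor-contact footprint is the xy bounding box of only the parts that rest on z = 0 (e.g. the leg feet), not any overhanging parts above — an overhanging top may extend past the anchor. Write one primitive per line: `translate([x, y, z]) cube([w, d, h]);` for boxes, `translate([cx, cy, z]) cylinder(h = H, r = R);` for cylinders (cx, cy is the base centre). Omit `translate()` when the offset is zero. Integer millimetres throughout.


translate([638, 496, 0]) cylinder(h = 9, r = 156);
translate([638, 496, 9]) cylinder(h = 129, r = 62);
translate([638, 496, 138]) cylinder(h = 9, r = 156);


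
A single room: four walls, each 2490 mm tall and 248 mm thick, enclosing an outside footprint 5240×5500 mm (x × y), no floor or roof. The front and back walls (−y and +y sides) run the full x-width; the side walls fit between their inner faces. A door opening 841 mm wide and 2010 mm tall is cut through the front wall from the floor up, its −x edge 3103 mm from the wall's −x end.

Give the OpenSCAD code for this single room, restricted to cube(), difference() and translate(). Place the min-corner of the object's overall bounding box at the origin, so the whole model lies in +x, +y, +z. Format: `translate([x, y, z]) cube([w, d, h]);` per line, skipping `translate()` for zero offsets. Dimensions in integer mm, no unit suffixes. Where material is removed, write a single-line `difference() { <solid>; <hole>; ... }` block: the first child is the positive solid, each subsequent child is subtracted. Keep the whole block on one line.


difference() { cube([5240, 248, 2490]); translate([3103, 0, 0]) cube([841, 248, 2010]); }
translate([0, 5252, 0]) cube([5240, 248, 2490]);
translate([0, 248, 0]) cube([248, 5004, 2490]);
translate([4992, 248, 0]) cube([248, 5004, 2490]);


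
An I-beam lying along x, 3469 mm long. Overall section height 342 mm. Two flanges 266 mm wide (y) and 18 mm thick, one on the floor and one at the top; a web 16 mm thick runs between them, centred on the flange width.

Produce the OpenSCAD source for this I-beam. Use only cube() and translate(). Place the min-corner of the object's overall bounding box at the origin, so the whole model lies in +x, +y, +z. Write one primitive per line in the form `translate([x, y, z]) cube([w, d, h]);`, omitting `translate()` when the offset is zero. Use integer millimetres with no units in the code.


cube([3469, 266, 18]);
translate([0, 125, 18]) cube([3469, 16, 306]);
translate([0, 0, 324]) cube([3469, 266, 18]);


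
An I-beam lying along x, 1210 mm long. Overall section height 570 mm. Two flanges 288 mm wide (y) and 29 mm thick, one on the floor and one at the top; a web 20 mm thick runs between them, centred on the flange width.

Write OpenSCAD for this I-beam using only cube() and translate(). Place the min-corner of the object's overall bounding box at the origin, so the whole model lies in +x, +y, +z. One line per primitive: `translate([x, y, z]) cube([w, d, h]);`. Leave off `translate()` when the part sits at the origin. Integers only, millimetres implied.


cube([1210, 288, 29]);
translate([0, 134, 29]) cube([1210, 20, 512]);
translate([0, 0, 541]) cube([1210, 288, 29]);


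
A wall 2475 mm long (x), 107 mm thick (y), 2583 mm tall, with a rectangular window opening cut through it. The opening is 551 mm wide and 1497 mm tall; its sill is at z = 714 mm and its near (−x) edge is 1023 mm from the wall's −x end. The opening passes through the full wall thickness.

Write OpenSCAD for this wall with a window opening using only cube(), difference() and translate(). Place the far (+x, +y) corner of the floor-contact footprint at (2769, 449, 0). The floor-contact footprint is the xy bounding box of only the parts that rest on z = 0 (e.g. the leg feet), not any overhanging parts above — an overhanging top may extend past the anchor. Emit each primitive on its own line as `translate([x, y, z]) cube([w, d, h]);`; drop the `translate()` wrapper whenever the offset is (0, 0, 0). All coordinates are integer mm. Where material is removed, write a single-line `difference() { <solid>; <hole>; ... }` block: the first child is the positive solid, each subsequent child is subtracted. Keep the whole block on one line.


difference() { translate([294, 342, 0]) cube([2475, 107, 2583]); translate([1317, 342, 714]) cube([551, 107, 1497]); }


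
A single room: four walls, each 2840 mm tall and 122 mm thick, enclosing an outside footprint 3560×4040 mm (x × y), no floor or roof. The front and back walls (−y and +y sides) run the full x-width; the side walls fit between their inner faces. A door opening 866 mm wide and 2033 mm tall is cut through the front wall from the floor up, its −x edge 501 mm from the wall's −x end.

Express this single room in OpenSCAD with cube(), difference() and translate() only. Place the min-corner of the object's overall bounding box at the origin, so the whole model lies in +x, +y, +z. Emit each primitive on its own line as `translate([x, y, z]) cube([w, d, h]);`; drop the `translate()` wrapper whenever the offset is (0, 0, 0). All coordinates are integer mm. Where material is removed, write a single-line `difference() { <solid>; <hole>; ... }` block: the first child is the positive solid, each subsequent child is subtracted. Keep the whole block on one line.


difference() { cube([3560, 122, 2840]); translate([501, 0, 0]) cube([866, 122, 2033]); }
translate([0, 3918, 0]) cube([3560, 122, 2840]);
translate([0, 122, 0]) cube([122, 3796, 2840]);
translate([3438, 122, 0]) cube([122, 3796, 2840]);


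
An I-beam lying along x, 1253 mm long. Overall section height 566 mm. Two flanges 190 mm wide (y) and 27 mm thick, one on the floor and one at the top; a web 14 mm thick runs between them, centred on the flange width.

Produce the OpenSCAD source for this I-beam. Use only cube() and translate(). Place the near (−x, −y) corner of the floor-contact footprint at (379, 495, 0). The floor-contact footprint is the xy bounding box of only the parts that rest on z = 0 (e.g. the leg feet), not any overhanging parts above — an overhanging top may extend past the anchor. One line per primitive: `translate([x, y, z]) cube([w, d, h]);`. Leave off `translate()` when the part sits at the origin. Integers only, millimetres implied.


translate([379, 495, 0]) cube([1253, 190, 27]);
translate([379, 583, 27]) cube([1253, 14, 512]);
translate([379, 495, 539]) cube([1253, 190, 27]);


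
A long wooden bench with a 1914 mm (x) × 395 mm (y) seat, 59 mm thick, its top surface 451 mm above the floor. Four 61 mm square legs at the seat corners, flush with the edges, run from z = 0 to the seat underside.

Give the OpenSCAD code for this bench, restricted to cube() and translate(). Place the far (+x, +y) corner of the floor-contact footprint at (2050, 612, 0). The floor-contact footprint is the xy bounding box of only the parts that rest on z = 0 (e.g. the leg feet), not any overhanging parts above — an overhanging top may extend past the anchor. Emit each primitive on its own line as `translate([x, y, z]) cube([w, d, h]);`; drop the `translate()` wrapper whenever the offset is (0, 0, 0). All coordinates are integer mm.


// leg_h = 451 − 59 = 392
translate([136, 217, 392]) cube([1914, 395, 59]);
translate([136, 217, 0]) cube([61, 61, 392]);
translate([136, 551, 0]) cube([61, 61, 392]);
translate([1989, 217, 0]) cube([61, 61, 392]);
translate([1989, 551, 0]) cube([61, 61, 392]);


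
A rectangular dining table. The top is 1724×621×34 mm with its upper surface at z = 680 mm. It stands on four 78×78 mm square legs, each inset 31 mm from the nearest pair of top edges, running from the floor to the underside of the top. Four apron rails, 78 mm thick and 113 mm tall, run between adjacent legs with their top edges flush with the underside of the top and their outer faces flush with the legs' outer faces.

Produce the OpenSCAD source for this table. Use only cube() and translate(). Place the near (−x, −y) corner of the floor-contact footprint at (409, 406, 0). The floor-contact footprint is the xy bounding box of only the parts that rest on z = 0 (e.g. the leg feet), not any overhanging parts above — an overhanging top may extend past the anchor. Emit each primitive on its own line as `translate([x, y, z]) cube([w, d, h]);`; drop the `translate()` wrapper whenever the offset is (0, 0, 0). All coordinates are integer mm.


translate([378, 375, 646]) cube([1724, 621, 34]);
translate([409, 406, 0]) cube([78, 78, 646]);
translate([1993, 406, 0]) cube([78, 78, 646]);
translate([409, 887, 0]) cube([78, 78, 646]);
translate([1993, 887, 0]) cube([78, 78, 646]);
translate([487, 406, 533]) cube([1506, 78, 113]);
translate([487, 887, 533]) cube([1506, 78, 113]);
translate([409, 484, 533]) cube([78, 403, 113]);
translate([1993, 484, 533]) cube([78, 403, 113]);


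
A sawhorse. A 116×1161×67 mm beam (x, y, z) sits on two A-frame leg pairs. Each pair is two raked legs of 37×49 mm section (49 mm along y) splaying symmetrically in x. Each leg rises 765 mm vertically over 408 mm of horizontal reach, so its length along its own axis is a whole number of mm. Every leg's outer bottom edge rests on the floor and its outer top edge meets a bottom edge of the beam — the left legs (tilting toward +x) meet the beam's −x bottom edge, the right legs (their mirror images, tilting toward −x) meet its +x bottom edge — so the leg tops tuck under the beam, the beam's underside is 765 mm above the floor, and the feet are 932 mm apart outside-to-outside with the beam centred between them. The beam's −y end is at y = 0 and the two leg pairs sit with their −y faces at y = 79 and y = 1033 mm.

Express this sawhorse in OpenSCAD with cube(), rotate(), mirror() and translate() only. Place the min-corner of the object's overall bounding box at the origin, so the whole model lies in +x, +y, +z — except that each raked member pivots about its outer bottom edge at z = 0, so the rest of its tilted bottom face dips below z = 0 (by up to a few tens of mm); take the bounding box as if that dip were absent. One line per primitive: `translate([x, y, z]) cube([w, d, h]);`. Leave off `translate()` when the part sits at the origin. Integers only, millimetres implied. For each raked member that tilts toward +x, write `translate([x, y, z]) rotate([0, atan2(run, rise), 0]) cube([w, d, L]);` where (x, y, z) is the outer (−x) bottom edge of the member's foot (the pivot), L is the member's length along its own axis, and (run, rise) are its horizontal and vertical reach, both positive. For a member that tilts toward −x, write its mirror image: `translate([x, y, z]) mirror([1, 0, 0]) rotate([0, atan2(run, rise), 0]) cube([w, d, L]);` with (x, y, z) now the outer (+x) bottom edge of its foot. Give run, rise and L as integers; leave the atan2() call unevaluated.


translate([408, 0, 765]) cube([116, 1161, 67]);
translate([0, 79, 0]) rotate([0, atan2(408, 765), 0]) cube([37, 49, 867]);
translate([932, 79, 0]) mirror([1, 0, 0]) rotate([0, atan2(408, 765), 0]) cube([37, 49, 867]);
translate([0, 1033, 0]) rotate([0, atan2(408, 765), 0]) cube([37, 49, 867]);
translate([932, 1033, 0]) mirror([1, 0, 0]) rotate([0, atan2(408, 765), 0]) cube([37, 49, 867]);


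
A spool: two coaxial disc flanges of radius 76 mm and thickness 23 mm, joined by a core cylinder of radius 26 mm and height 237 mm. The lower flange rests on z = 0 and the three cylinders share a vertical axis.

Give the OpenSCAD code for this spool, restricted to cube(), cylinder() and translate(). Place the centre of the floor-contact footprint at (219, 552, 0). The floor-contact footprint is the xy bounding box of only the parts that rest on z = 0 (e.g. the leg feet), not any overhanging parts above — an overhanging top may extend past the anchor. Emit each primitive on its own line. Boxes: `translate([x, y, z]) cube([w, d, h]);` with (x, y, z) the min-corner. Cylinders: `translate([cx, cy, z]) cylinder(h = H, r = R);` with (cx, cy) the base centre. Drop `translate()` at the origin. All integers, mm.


translate([219, 552, 0]) cylinder(h = 23, r = 76);
translate([219, 552, 23]) cylinder(h = 237, r = 26);
translate([219, 552, 260]) cylinder(h = 23, r = 76);


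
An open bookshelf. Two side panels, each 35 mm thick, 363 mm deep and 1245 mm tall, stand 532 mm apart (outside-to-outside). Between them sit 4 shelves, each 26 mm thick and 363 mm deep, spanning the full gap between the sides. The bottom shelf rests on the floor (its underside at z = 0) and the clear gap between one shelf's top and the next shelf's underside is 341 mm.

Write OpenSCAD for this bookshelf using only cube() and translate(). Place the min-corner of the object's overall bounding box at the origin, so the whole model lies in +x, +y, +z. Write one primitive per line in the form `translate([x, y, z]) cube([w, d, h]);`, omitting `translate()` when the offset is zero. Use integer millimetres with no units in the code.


cube([35, 363, 1245]);
translate([497, 0, 0]) cube([35, 363, 1245]);
translate([35, 0, 0]) cube([462, 363, 26]);
translate([35, 0, 367]) cube([462, 363, 26]);
translate([35, 0, 734]) cube([462, 363, 26]);
translate([35, 0, 1101]) cube([462, 363, 26]);


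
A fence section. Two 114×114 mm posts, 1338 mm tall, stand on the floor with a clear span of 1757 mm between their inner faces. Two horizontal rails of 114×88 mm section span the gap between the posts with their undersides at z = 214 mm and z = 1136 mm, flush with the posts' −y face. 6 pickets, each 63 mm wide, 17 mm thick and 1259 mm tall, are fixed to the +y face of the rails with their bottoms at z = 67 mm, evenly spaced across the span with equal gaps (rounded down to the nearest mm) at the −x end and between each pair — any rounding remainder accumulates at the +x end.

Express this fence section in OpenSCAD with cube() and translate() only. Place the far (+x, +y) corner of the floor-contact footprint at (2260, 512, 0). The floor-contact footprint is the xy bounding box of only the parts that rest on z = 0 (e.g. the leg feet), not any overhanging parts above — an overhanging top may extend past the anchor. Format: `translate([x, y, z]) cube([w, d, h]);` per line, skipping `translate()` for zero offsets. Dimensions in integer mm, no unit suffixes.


translate([275, 398, 0]) cube([114, 114, 1338]);
translate([2146, 398, 0]) cube([114, 114, 1338]);
translate([389, 398, 214]) cube([1757, 114, 88]);
translate([389, 398, 1136]) cube([1757, 114, 88]);
translate([586, 512, 67]) cube([63, 17, 1259]);
translate([846, 512, 67]) cube([63, 17, 1259]);
translate([1106, 512, 67]) cube([63, 17, 1259]);
translate([1366, 512, 67]) cube([63, 17, 1259]);
translate([1626, 512, 67]) cube([63, 17, 1259]);
translate([1886, 512, 67]) cube([63, 17, 1259]);


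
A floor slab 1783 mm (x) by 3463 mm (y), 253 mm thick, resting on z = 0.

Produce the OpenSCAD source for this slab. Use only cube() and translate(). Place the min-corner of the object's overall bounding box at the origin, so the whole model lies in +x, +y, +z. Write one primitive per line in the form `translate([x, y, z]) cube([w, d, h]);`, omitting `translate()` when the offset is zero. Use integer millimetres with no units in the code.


cube([1783, 3463, 253]);


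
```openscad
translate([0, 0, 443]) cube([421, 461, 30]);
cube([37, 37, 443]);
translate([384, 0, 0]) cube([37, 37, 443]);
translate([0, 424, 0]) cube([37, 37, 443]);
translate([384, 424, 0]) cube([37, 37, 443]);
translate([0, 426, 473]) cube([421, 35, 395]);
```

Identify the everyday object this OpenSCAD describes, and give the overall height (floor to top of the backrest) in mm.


A chair. The overall height is 868 mm.

A slab on four corner posts with a tall panel at the back — a chair. The seat slab sits at z = 443 with thickness 30, and the 395 mm backrest starts at the seat top, so the overall height is 443 + 30 + 395 = 868 mm.


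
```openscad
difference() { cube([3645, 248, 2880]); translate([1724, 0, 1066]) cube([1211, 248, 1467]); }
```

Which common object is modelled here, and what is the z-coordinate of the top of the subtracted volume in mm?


A wall with a window opening. The window head height is 2533 mm.

A wall with a rectangular opening subtracted — a window. Sill at z = 1066, opening 1467 mm tall, so the head is at 1066 + 1467 = 2533 mm.


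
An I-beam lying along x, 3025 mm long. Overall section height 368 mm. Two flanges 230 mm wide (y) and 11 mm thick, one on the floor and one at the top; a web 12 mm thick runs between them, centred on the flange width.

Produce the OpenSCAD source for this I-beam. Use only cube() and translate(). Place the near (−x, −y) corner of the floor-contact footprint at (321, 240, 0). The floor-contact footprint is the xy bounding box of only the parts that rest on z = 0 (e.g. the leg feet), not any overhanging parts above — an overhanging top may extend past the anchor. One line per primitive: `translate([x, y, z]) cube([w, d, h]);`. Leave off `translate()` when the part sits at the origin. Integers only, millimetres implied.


translate([321, 240, 0]) cube([3025, 230, 11]);
translate([321, 349, 11]) cube([3025, 12, 346]);
translate([321, 240, 357]) cube([3025, 230, 11]);


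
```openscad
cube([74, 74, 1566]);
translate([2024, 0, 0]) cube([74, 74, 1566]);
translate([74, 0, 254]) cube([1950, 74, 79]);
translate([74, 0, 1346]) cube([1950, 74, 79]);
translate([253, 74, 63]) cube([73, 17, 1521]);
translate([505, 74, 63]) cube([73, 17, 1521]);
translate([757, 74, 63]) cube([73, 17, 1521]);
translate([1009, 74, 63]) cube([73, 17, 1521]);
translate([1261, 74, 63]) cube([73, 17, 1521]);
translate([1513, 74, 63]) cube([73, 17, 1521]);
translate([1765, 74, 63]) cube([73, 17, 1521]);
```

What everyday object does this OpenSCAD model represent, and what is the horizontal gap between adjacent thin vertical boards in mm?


A fence section. The picket gap is 179 mm.

Two posts, two rails, 7 pickets — a fence section. Span 1950 mm holds 7 pickets of 73 mm with 8 equal gaps: ⌊(1950 − 7·73) / 8⌋ = 179 mm.


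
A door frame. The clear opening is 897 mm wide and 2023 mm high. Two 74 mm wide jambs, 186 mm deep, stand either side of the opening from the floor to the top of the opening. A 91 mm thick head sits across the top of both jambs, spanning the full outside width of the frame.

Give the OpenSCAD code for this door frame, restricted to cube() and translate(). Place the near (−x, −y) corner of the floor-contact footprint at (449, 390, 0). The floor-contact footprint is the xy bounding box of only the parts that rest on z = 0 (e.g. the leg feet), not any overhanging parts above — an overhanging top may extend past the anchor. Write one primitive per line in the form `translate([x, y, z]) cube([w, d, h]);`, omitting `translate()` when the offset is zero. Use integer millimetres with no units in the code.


translate([449, 390, 0]) cube([74, 186, 2023]);
translate([1420, 390, 0]) cube([74, 186, 2023]);
translate([449, 390, 2023]) cube([1045, 186, 91]);


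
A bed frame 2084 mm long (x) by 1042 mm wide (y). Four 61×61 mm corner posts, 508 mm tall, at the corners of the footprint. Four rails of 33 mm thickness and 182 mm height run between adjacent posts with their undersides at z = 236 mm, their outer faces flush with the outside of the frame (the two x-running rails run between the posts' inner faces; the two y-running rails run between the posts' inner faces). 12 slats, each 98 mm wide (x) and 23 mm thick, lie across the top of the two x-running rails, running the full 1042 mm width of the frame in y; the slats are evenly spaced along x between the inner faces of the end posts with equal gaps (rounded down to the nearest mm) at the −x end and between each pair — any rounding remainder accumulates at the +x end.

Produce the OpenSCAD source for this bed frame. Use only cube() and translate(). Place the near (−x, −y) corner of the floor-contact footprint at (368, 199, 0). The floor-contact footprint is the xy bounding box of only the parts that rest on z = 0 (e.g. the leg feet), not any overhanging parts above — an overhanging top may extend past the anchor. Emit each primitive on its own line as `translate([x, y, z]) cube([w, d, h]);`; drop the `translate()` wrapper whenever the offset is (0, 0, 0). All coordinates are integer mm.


translate([368, 199, 0]) cube([61, 61, 508]);
translate([368, 1180, 0]) cube([61, 61, 508]);
translate([2391, 199, 0]) cube([61, 61, 508]);
translate([2391, 1180, 0]) cube([61, 61, 508]);
translate([429, 199, 236]) cube([1962, 33, 182]);
translate([429, 1208, 236]) cube([1962, 33, 182]);
translate([368, 260, 236]) cube([33, 920, 182]);
translate([2419, 260, 236]) cube([33, 920, 182]);
translate([489, 199, 418]) cube([98, 1042, 23]);
translate([647, 199, 418]) cube([98, 1042, 23]);
translate([805, 199, 418]) cube([98, 1042, 23]);
translate([963, 199, 418]) cube([98, 1042, 23]);
translate([1121, 199, 418]) cube([98, 1042, 23]);
translate([1279, 199, 418]) cube([98, 1042, 23]);
translate([1437, 199, 418]) cube([98, 1042, 23]);
translate([1595, 199, 418]) cube([98, 1042, 23]);
translate([1753, 199, 418]) cube([98, 1042, 23]);
translate([1911, 199, 418]) cube([98, 1042, 23]);
translate([2069, 199, 418]) cube([98, 1042, 23]);
translate([2227, 199, 418]) cube([98, 1042, 23]);


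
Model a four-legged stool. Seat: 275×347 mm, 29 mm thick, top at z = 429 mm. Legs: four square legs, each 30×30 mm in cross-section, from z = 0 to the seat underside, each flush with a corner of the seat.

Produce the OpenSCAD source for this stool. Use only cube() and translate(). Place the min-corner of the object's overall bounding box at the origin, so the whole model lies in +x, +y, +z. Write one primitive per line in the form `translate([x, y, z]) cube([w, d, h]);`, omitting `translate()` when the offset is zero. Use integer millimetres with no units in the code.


// leg_h = 429 - 29 = 400
translate([0, 0, 400]) cube([275, 347, 29]);
cube([30, 30, 400]);
translate([245, 0, 0]) cube([30, 30, 400]);
translate([0, 317, 0]) cube([30, 30, 400]);
translate([245, 317, 0]) cube([30, 30, 400]);


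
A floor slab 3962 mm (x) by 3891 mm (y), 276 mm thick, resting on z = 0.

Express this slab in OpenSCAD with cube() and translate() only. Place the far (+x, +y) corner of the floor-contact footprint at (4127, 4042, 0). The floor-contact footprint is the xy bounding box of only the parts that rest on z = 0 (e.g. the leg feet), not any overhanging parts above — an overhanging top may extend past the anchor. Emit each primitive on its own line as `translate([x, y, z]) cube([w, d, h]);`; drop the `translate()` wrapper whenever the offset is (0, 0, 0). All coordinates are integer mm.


translate([165, 151, 0]) cube([3962, 3891, 276]);


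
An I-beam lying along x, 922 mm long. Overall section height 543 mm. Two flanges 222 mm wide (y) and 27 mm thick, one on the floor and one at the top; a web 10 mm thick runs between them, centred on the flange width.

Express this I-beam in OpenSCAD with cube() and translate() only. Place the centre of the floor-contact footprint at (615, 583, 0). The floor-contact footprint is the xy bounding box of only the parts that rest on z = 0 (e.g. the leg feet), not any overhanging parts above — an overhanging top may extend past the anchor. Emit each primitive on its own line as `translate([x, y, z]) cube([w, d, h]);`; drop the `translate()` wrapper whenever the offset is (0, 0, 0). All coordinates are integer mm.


translate([154, 472, 0]) cube([922, 222, 27]);
translate([154, 578, 27]) cube([922, 10, 489]);
translate([154, 472, 516]) cube([922, 222, 27]);


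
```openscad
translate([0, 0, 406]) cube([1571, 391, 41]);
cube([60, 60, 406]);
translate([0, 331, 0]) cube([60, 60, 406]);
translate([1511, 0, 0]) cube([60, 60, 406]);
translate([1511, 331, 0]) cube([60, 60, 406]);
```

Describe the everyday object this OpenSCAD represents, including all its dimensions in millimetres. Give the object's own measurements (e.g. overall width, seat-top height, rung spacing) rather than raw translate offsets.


A bench: a 1571×391 mm seat slab, 41 mm thick, top at z = 447 mm, on four 60×60 mm square legs flush with the seat corners and standing on z = 0.


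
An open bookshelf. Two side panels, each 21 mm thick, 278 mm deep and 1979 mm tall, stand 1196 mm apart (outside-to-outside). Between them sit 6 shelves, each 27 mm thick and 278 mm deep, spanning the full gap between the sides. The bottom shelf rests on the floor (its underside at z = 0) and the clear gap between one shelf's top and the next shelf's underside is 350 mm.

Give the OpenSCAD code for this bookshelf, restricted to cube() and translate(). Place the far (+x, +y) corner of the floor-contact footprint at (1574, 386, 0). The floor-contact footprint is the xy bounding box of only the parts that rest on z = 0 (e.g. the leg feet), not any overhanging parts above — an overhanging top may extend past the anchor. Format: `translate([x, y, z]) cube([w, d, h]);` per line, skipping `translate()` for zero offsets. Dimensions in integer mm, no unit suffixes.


translate([378, 108, 0]) cube([21, 278, 1979]);
translate([1553, 108, 0]) cube([21, 278, 1979]);
translate([399, 108, 0]) cube([1154, 278, 27]);
translate([399, 108, 377]) cube([1154, 278, 27]);
translate([399, 108, 754]) cube([1154, 278, 27]);
translate([399, 108, 1131]) cube([1154, 278, 27]);
translate([399, 108, 1508]) cube([1154, 278, 27]);
translate([399, 108, 1885]) cube([1154, 278, 27]);


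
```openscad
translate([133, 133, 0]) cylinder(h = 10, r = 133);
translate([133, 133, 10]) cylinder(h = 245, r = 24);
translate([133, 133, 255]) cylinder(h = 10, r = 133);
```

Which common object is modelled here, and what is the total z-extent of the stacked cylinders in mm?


A spool. The overall height is 265 mm.

Three coaxial cylinders, large–small–large — a spool. Two 10 mm flanges and a 245 mm core give 10 + 245 + 10 = 265 mm.


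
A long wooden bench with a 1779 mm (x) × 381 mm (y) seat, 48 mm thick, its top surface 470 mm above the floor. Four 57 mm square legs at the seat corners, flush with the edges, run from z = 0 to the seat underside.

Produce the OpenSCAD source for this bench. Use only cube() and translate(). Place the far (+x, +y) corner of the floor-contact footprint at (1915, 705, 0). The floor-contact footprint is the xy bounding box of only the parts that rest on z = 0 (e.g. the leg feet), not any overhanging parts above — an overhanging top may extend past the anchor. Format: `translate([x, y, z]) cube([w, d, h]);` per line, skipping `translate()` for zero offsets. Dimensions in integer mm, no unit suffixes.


translate([136, 324, 422]) cube([1779, 381, 48]);
translate([136, 324, 0]) cube([57, 57, 422]);
translate([136, 648, 0]) cube([57, 57, 422]);
translate([1858, 324, 0]) cube([57, 57, 422]);
translate([1858, 648, 0]) cube([57, 57, 422]);


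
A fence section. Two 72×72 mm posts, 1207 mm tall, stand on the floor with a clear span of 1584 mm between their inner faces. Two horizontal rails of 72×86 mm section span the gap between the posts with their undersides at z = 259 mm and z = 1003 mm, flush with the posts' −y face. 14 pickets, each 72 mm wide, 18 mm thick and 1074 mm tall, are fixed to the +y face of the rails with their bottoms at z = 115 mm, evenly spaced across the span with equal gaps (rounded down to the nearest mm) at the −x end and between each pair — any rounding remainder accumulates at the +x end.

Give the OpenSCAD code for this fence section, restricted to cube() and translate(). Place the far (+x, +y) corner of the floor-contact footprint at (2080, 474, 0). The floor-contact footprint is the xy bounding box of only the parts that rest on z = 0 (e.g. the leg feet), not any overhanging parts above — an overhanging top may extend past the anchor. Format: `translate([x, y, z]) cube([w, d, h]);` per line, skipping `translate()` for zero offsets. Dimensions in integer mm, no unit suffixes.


translate([352, 402, 0]) cube([72, 72, 1207]);
translate([2008, 402, 0]) cube([72, 72, 1207]);
translate([424, 402, 259]) cube([1584, 72, 86]);
translate([424, 402, 1003]) cube([1584, 72, 86]);
translate([462, 474, 115]) cube([72, 18, 1074]);
translate([572, 474, 115]) cube([72, 18, 1074]);
translate([682, 474, 115]) cube([72, 18, 1074]);
translate([792, 474, 115]) cube([72, 18, 1074]);
translate([902, 474, 115]) cube([72, 18, 1074]);
translate([1012, 474, 115]) cube([72, 18, 1074]);
translate([1122, 474, 115]) cube([72, 18, 1074]);
translate([1232, 474, 115]) cube([72, 18, 1074]);
translate([1342, 474, 115]) cube([72, 18, 1074]);
translate([1452, 474, 115]) cube([72, 18, 1074]);
translate([1562, 474, 115]) cube([72, 18, 1074]);
translate([1672, 474, 115]) cube([72, 18, 1074]);
translate([1782, 474, 115]) cube([72, 18, 1074]);
translate([1892, 474, 115]) cube([72, 18, 1074]);


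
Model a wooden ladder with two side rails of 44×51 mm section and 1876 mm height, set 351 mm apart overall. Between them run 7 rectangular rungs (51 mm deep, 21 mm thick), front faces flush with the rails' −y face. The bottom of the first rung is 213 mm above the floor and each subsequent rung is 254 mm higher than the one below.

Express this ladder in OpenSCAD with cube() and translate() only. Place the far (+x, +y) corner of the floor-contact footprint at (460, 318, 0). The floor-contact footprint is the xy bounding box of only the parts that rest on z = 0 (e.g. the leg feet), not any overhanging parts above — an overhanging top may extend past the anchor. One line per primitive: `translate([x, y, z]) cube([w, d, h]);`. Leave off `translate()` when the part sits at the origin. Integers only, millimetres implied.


translate([109, 267, 0]) cube([44, 51, 1876]);
translate([416, 267, 0]) cube([44, 51, 1876]);
translate([153, 267, 213]) cube([263, 51, 21]);
translate([153, 267, 467]) cube([263, 51, 21]);
translate([153, 267, 721]) cube([263, 51, 21]);
translate([153, 267, 975]) cube([263, 51, 21]);
translate([153, 267, 1229]) cube([263, 51, 21]);
translate([153, 267, 1483]) cube([263, 51, 21]);
translate([153, 267, 1737]) cube([263, 51, 21]);


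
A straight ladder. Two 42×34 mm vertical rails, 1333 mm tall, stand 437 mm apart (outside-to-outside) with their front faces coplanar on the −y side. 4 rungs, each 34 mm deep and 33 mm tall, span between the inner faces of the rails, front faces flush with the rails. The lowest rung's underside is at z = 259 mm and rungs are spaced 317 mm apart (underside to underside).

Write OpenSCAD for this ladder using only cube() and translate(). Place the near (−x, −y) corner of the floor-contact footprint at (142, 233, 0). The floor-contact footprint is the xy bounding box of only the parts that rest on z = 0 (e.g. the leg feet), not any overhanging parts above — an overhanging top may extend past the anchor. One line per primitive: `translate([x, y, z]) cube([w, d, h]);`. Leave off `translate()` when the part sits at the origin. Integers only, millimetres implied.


translate([142, 233, 0]) cube([42, 34, 1333]);
translate([537, 233, 0]) cube([42, 34, 1333]);
translate([184, 233, 259]) cube([353, 34, 33]);
translate([184, 233, 576]) cube([353, 34, 33]);
translate([184, 233, 893]) cube([353, 34, 33]);
translate([184, 233, 1210]) cube([353, 34, 33]);


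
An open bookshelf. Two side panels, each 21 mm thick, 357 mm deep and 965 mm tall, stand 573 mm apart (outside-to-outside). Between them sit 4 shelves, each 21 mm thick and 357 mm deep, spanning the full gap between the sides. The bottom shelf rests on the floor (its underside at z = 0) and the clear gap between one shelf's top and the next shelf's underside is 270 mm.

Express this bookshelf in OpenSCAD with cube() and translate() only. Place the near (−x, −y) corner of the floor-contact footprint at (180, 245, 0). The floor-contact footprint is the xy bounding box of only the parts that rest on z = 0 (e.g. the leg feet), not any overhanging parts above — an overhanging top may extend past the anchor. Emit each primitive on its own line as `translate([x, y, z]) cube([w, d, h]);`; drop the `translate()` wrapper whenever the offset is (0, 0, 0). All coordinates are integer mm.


translate([180, 245, 0]) cube([21, 357, 965]);
translate([732, 245, 0]) cube([21, 357, 965]);
translate([201, 245, 0]) cube([531, 357, 21]);
translate([201, 245, 291]) cube([531, 357, 21]);
translate([201, 245, 582]) cube([531, 357, 21]);
translate([201, 245, 873]) cube([531, 357, 21]);


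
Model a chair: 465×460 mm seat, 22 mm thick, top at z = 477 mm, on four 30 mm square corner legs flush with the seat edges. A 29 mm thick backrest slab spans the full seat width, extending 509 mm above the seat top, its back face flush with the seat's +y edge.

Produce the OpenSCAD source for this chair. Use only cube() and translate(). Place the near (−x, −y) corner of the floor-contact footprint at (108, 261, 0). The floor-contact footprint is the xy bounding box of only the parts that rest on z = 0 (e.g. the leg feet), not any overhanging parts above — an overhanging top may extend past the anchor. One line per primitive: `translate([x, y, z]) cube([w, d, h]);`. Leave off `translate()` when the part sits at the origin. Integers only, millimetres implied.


// leg_h = 477 - 22 = 455
translate([108, 261, 455]) cube([465, 460, 22]);
translate([108, 261, 0]) cube([30, 30, 455]);
translate([543, 261, 0]) cube([30, 30, 455]);
translate([108, 691, 0]) cube([30, 30, 455]);
translate([543, 691, 0]) cube([30, 30, 455]);
translate([108, 692, 477]) cube([465, 29, 509]);


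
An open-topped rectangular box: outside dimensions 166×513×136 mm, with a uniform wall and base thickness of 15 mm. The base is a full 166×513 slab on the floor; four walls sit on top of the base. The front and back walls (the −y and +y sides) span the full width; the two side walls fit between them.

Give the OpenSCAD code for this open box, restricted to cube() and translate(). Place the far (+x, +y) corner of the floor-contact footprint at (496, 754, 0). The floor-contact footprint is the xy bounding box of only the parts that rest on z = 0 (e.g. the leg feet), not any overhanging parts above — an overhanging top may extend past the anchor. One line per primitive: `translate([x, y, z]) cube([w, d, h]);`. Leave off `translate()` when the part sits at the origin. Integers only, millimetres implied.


translate([330, 241, 0]) cube([166, 513, 15]);
translate([330, 241, 15]) cube([166, 15, 121]);
translate([330, 739, 15]) cube([166, 15, 121]);
translate([330, 256, 15]) cube([15, 483, 121]);
translate([481, 256, 15]) cube([15, 483, 121]);


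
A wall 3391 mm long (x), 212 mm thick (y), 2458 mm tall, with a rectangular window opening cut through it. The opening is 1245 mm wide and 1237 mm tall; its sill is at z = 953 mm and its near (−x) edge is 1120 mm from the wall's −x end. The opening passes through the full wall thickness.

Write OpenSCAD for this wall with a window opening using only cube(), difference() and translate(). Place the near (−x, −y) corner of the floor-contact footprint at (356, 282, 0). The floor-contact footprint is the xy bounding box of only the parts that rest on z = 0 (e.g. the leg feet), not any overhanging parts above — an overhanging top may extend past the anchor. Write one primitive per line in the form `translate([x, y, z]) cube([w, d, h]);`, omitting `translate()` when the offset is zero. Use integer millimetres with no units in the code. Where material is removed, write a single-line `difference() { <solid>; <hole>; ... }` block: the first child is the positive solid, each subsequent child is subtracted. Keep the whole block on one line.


difference() { translate([356, 282, 0]) cube([3391, 212, 2458]); translate([1476, 282, 953]) cube([1245, 212, 1237]); }


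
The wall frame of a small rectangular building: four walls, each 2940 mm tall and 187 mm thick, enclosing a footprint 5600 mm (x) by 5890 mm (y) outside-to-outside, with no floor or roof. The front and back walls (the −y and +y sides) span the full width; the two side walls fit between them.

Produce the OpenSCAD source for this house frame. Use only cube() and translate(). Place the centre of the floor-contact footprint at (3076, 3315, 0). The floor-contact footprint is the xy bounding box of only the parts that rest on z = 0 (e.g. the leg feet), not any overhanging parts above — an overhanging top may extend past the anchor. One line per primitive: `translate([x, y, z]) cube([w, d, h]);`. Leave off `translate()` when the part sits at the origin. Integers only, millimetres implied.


translate([276, 370, 0]) cube([5600, 187, 2940]);
translate([276, 6073, 0]) cube([5600, 187, 2940]);
translate([276, 557, 0]) cube([187, 5516, 2940]);
translate([5689, 557, 0]) cube([187, 5516, 2940]);


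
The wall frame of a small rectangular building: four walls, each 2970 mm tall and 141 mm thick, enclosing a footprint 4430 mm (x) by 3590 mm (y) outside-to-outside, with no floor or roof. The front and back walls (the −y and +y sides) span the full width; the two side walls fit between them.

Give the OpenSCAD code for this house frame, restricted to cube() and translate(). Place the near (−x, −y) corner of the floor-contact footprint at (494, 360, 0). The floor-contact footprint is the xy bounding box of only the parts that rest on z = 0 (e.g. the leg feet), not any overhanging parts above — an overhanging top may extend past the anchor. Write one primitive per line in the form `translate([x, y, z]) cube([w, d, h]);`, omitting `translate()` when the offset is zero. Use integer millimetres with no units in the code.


translate([494, 360, 0]) cube([4430, 141, 2970]);
translate([494, 3809, 0]) cube([4430, 141, 2970]);
translate([494, 501, 0]) cube([141, 3308, 2970]);
translate([4783, 501, 0]) cube([141, 3308, 2970]);


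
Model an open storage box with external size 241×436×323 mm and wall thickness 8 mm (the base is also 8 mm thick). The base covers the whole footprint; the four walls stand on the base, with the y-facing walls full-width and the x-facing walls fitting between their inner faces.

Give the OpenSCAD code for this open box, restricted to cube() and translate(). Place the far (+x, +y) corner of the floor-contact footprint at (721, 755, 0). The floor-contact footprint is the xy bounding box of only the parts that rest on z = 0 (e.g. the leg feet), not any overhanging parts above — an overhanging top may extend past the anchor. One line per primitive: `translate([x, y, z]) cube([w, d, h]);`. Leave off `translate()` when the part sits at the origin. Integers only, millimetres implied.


translate([480, 319, 0]) cube([241, 436, 8]);
translate([480, 319, 8]) cube([241, 8, 315]);
translate([480, 747, 8]) cube([241, 8, 315]);
translate([480, 327, 8]) cube([8, 420, 315]);
translate([713, 327, 8]) cube([8, 420, 315]);


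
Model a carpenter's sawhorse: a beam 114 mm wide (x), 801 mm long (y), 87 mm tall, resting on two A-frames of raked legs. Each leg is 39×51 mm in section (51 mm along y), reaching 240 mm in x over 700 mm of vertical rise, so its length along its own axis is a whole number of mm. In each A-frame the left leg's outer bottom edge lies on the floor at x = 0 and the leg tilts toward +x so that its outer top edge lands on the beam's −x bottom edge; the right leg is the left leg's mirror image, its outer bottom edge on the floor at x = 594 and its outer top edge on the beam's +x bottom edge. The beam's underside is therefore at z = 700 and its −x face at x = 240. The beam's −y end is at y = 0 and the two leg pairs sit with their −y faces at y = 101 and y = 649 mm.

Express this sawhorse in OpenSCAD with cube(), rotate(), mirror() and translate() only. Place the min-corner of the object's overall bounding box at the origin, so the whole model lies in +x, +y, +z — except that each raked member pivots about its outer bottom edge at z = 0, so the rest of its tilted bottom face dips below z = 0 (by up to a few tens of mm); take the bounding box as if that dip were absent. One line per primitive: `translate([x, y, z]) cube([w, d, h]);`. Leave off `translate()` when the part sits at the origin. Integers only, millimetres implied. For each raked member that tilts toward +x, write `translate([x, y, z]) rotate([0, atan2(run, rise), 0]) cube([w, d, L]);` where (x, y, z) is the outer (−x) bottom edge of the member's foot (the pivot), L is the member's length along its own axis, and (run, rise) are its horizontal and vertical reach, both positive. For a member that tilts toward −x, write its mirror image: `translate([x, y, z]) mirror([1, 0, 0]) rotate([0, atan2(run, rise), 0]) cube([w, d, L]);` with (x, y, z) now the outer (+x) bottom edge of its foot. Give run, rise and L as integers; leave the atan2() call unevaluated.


translate([240, 0, 700]) cube([114, 801, 87]);
translate([0, 101, 0]) rotate([0, atan2(240, 700), 0]) cube([39, 51, 740]);
translate([594, 101, 0]) mirror([1, 0, 0]) rotate([0, atan2(240, 700), 0]) cube([39, 51, 740]);
translate([0, 649, 0]) rotate([0, atan2(240, 700), 0]) cube([39, 51, 740]);
translate([594, 649, 0]) mirror([1, 0, 0]) rotate([0, atan2(240, 700), 0]) cube([39, 51, 740]);
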